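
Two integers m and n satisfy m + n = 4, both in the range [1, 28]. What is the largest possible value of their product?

For a fixed sum, the product mn is largest when m and n are as close as possible.
Taking m = 2 and n = 2 (both in [1, 28]) gives mn = 4.

4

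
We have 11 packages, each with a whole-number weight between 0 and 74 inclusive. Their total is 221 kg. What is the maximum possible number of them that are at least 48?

4

Suppose k of them are at least 48. Those contribute at least 48 each and the other 11 − k at least 0 each.
So the total is at least 48k + 0(11 − k) = 0 + 48k. This must be ≤ 221, giving k ≤ 4.
k = 4 is achieved by 4 values at 48 and 7 at 0, total 192; add 29 to one value (staying below 48) to reach 221.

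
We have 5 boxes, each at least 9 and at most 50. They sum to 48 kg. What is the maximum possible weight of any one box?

12

To make one box as large as possible, make the other 4 as small as possible.
The other 4 contribute at least 4 × 9 = 36, leaving at most 48 − 36 = 12.
Since 12 ≤ 50, this is achievable: one at 12 and 4 at 9.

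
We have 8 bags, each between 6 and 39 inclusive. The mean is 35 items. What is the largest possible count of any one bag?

Maximizing one value means minimizing the remaining 7.
The total is 8 × 35 = 280.
The other 7 contribute at least 7 × 6 = 42, leaving at most 280 − 42 = 238.
But each bag is capped at 39, so the maximum is 39.
Achievable: one at 39 and the other 7 totalling 241, which fits since 7 × 6 ≤ 241 ≤ 7 × 39.

39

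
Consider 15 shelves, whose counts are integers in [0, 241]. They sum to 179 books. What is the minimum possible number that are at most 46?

Let j be the number exceeding 46. Then the total is ≥ 47·j + 0·(15 − j) = 0 + 47j.
So 47j ≤ 179 and j ≤ 3; hence at least 15 − 3 = 12 are ≤ 46.
Exactly 12 works: 12 values at 0 and 3 at 47 total 141; raise one of the low values by 38 (still ≤ 46) to hit 179.

12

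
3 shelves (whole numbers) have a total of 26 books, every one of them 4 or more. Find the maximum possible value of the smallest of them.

The 3 values sum to 26, so their minimum is at most ⌊26/3⌋ = 8.
Equality holds with 1 value of 8 and 2 values of 9.

8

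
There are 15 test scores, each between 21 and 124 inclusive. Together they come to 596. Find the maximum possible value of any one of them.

Maximizing one value means minimizing the remaining 14.
The other 14 contribute at least 14 × 21 = 294, leaving at most 596 − 294 = 302.
But each score is capped at 124, so the maximum is 124.
Achievable: one at 124 and the other 14 totalling 472, which fits since 14 × 21 ≤ 472 ≤ 14 × 124.

124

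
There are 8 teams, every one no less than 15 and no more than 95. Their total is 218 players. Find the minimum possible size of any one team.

Minimizing one value means maximizing the remaining 7.
The other 7 can take up 7 × 95 = 665 ≥ 218 − 15, so one team can sit at its floor of 15.
Achievable: one at 15 and the other 7 totalling 203, which fits since 7 × 15 ≤ 203 ≤ 7 × 95.

15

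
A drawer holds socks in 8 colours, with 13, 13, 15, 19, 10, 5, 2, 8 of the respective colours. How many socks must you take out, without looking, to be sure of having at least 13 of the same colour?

In the worst case you take as many as possible of each colour without reaching 13: 12 + 12 + 12 + 12 + 10 + 5 + 2 + 8 = 73.
The next one must give 13 of some colour, so 73 + 1 = 74.

74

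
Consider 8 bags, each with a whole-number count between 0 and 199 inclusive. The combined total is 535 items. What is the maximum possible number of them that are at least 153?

3

If k of the values are ≥ 153, the total is ≥ 153k + 0(8 − k).
Setting 153k + 0(8 − k) ≤ 535 gives 153k ≤ 535, so k ≤ 3.
k = 3 is achieved by 3 values at 153 and 5 at 0, total 459; add 76 to one value (staying below 153) to reach 535.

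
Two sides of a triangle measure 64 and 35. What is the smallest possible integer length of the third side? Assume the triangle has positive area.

The third side must exceed |64 − 35| = 29.
The smallest integer above 29 is 30.

30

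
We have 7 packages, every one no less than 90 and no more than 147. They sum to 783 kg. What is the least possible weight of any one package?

Minimizing one value means maximizing the remaining 6.
The other 6 can take up 6 × 147 = 882 ≥ 783 − 90, so one package can sit at its floor of 90.
Achievable: one at 90 and the other 6 totalling 693, which fits since 6 × 90 ≤ 693 ≤ 6 × 147.

90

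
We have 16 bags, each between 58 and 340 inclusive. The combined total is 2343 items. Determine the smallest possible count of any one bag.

58

To make one bag as small as possible, make the other 15 as large as possible.
The other 15 can take up 15 × 340 = 5100 ≥ 2343 − 58, so one bag can sit at its floor of 58.
Achievable: one at 58 and the other 15 totalling 2285, which fits since 15 × 58 ≤ 2285 ≤ 15 × 340.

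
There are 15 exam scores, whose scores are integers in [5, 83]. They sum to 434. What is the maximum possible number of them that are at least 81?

4

If k of the values are ≥ 81, the total is ≥ 81k + 5(15 − k).
Setting 81k + 5(15 − k) ≤ 434 gives 76k ≤ 359, so k ≤ 4.
k = 4 is achieved by 4 values at 81 and 11 at 5, total 379; add 55 to one value (staying below 81) to reach 434.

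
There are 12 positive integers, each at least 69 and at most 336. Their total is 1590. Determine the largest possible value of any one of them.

336

Maximizing one value means minimizing the remaining 11.
The other 11 contribute at least 11 × 69 = 759, leaving at most 1590 − 759 = 831.
But each integer is capped at 336, so the maximum is 336.
Achievable: one at 336 and the other 11 totalling 1254, which fits since 11 × 69 ≤ 1254 ≤ 11 × 336.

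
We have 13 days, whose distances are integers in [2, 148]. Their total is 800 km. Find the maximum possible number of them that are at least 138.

5

With k values at 138 or above and the rest at least 2, the sum is at least 26 + 136k.
Since the sum is 800, we need 136k ≤ 774, i.e. k ≤ 5.
k = 5 is achieved by 5 values at 138 and 8 at 2, total 706; add 94 to one value (staying below 138) to reach 800.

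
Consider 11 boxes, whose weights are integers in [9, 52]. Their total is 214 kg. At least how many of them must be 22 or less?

3

Let j be the number exceeding 22. Then the total is ≥ 23·j + 9·(11 − j) = 99 + 14j.
So 14j ≤ 115 and j ≤ 8; hence at least 11 − 8 = 3 are ≤ 22.
Exactly 3 works: 3 values at 9 and 8 at 23 total 211; raise one of the low values by 3 (still ≤ 22) to hit 214.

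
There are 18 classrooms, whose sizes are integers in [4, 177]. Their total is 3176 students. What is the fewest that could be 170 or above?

Suppose at most 18 − j of them reach 170; then j values are ≤ 169 and the rest ≤ 177.
The total is then ≤ 169·j + 177·(18 − j) = 3186 − 8j. For this to be ≥ 3176 we need j ≤ 1, so at least 18 − 1 = 17 must reach 170.
Exactly 17 works: 17 values at 177 and 1 at 169 total 3178; lower one of the high values by 2 (still ≥ 170) to hit 3176.

17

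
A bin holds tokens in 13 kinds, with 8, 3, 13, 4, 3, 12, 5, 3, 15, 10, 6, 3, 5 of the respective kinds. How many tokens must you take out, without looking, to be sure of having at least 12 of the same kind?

In the worst case you take as many as possible of each kind without reaching 12: 8 + 3 + 11 + 4 + 3 + 11 + 5 + 3 + 11 + 10 + 6 + 3 + 5 = 83.
The next one must give 12 of some kind, so 83 + 1 = 84.

84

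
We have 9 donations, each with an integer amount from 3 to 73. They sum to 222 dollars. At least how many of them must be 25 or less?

1

Let j be the number exceeding 25. Then the total is ≥ 26·j + 3·(9 − j) = 27 + 23j.
So 23j ≤ 195 and j ≤ 8; hence at least 9 − 8 = 1 are ≤ 25.
Exactly 1 works: 1 value at 3 and 8 at 26 total 211; raise one of the low values by 11 (still ≤ 25) to hit 222.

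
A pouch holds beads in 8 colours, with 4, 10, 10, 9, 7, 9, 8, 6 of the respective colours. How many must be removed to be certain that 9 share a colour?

58

In the worst case you take as many as possible of each colour without reaching 9: 4 + 8 + 8 + 8 + 7 + 8 + 8 + 6 = 57.
The next one must give 9 of some colour, so 57 + 1 = 58.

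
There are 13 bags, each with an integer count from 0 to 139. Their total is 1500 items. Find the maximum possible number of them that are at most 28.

Each value at 28 or below falls at least 139 − 28 = 111 short of the ceiling 139.
The ceiling total is 13 × 139 = 1807, and we need 1500, so at most ⌊(1807 − 1500)/111⌋ = 2 can be that low.
k = 2 is achieved by 2 values at 28 and 11 at 139, total 1585; lower one of the 139's by 85 (still > 28) to reach 1500.

2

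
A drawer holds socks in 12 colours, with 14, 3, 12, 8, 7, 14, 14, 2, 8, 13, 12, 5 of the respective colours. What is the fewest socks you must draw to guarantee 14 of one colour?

110

In the worst case you take as many as possible of each colour without reaching 14: 13 + 3 + 12 + 8 + 7 + 13 + 13 + 2 + 8 + 13 + 12 + 5 = 109.
The next one must give 14 of some colour, so 109 + 1 = 110.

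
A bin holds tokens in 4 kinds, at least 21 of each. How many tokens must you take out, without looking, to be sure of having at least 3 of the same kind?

9

You could draw 2 of every kind without reaching 3 of any — 8 in all.
One more forces 3 of some kind, so 8 + 1 = 9.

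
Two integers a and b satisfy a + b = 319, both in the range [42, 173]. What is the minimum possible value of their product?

Since a + b is fixed, pushing one of them to its bound minimizes the product.
At the endpoint a = 146, b = 319 − 146 = 173, so ab = 146 × 173 = 25258.

25258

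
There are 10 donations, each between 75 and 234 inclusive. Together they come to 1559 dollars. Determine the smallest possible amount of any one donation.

75

To make one donation as small as possible, make the other 9 as large as possible.
The other 9 can take up 9 × 234 = 2106 ≥ 1559 − 75, so one donation can sit at its floor of 75.
Achievable: one at 75 and the other 9 totalling 1484, which fits since 9 × 75 ≤ 1484 ≤ 9 × 234.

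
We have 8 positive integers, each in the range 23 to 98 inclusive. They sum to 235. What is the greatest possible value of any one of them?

Maximizing one value means minimizing the remaining 7.
The other 7 contribute at least 7 × 23 = 161, leaving at most 235 − 161 = 74.
Since 74 ≤ 98, this is achievable: one at 74 and 7 at 23.

74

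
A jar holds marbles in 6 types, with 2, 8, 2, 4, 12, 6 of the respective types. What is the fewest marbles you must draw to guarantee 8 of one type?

29

In the worst case you take as many as possible of each type without reaching 8: 2 + 7 + 2 + 4 + 7 + 6 = 28.
The next one must give 8 of some type, so 28 + 1 = 29.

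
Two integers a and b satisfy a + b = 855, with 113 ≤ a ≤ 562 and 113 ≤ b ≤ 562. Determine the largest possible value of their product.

With a + b fixed, ab peaks when the two are closest together.
Taking a = 427 and b = 428 (both in [113, 562]) gives ab = 182756.

182756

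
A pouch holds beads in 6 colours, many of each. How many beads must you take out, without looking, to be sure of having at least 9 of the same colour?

49

In the worst case you draw 8 of each of the 6 colours: 6 × 8 = 48.
One more forces 9 of some colour, so 48 + 1 = 49.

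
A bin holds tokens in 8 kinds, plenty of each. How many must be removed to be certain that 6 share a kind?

You could draw 5 of every kind without reaching 6 of any — 40 in all.
One more forces 6 of some kind, so 40 + 1 = 41.

41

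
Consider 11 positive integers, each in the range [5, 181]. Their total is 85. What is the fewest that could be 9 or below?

If only k of them are at most 9, the other 11 − k are at least 10, so the total is at least (11 − k)·10 + k·5.
This is ≤ 85, so (11 − k)·10 + 5k ≤ 85, which gives k ≥ 5.
Exactly 5 works: 5 values at 5 and 6 at 10 total 85.

5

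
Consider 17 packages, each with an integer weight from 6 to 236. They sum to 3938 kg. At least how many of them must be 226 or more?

11

If only k of them are at least 226, the other 17 − k are at most 225, so the total is at most k·236 + (17 − k)·225.
This must reach 3938, so k·236 + (17 − k)·225 ≥ 3938, giving k ≥ 11.
Exactly 11 works: 11 values at 236 and 6 at 225 total 3946; lower one of the high values by 8 (still ≥ 226) to hit 3938.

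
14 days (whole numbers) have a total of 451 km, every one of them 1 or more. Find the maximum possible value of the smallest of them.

32

The average is 451/14 < 33, so some value is ≤ 32.
Equality holds with 11 values of 32 and 3 values of 33.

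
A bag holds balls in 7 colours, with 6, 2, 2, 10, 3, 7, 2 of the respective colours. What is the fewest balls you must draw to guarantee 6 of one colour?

25

In the worst case you take as many as possible of each colour without reaching 6: 5 + 2 + 2 + 5 + 3 + 5 + 2 = 24.
The next one must give 6 of some colour, so 24 + 1 = 25.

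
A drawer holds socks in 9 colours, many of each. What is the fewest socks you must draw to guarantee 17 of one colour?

You could draw 16 of every colour without reaching 17 of any — 144 in all.
One more forces 17 of some colour, so 144 + 1 = 145.

145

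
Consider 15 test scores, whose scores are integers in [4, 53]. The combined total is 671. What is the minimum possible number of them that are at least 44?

Each value short of 44 is at most 43, costing at least 53 − 43 = 10 against the maximum total of 795.
We can afford to lose at most 795 − 671 = 124, so at most ⌊124/10⌋ = 12 fall short, and at least 3 are ≥ 44.
Exactly 3 works: 3 values at 53 and 12 at 43 total 675; lower one of the high values by 4 (still ≥ 44) to hit 671.

3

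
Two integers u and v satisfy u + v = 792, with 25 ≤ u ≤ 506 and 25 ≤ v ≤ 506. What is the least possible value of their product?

Since u + v is fixed, pushing one of them to its bound minimizes the product.
At the endpoint u = 286, v = 792 − 286 = 506, so uv = 286 × 506 = 144716.

144716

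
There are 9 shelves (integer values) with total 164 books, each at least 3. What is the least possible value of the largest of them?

19

Some value must be at least ⌈164/9⌉ = 19, since 9 × 18 = 162 < 164.
Achievable: 2 of them at 19 and 7 at 18 total 164.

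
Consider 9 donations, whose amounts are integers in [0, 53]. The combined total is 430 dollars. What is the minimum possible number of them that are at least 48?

Suppose at most 9 − j of them reach 48; then j values are ≤ 47 and the rest ≤ 53.
The total is then ≤ 47·j + 53·(9 − j) = 477 − 6j. For this to be ≥ 430 we need j ≤ 7, so at least 9 − 7 = 2 must reach 48.
Exactly 2 works: 2 values at 53 and 7 at 47 total 435; lower one of the high values by 5 (still ≥ 48) to hit 430.

2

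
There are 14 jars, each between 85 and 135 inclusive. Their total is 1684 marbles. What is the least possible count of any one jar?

To make one jar as small as possible, make the other 13 as large as possible.
The other 13 can take up 13 × 135 = 1755 ≥ 1684 − 85, so one jar can sit at its floor of 85.
Achievable: one at 85 and the other 13 totalling 1599, which fits since 13 × 85 ≤ 1599 ≤ 13 × 135.

85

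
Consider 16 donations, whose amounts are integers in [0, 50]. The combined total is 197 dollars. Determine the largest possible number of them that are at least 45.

4

Suppose k of them are at least 45. Those contribute at least 45 each and the other 16 − k at least 0 each.
So the total is at least 45k + 0(16 − k) = 0 + 45k. This must be ≤ 197, giving k ≤ 4.
k = 4 is achieved by 4 values at 45 and 12 at 0, total 180; add 17 to one value (staying below 45) to reach 197.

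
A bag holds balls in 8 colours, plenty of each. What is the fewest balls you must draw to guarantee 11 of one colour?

In the worst case you draw 10 of each of the 8 colours: 8 × 10 = 80.
One more forces 11 of some colour, so 80 + 1 = 81.

81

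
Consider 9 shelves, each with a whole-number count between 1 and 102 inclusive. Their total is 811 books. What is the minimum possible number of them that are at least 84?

If only k of them are at least 84, the other 9 − k are at most 83, so the total is at most k·102 + (9 − k)·83.
This must reach 811, so k·102 + (9 − k)·83 ≥ 811, giving k ≥ 4.
Exactly 4 works: 4 values at 102 and 5 at 83 total 823; lower one of the high values by 12 (still ≥ 84) to hit 811.

4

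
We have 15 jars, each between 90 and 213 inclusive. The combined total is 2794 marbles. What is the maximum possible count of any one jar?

213

To make one jar as large as possible, make the other 14 as small as possible.
The other 14 contribute at least 14 × 90 = 1260, leaving at most 2794 − 1260 = 1534.
But each jar is capped at 213, so the maximum is 213.
Achievable: one at 213 and the other 14 totalling 2581, which fits since 14 × 90 ≤ 2581 ≤ 14 × 213.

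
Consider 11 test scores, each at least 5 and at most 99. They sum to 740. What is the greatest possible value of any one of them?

To make one score as large as possible, make the other 10 as small as possible.
The other 10 contribute at least 10 × 5 = 50, leaving at most 740 − 50 = 690.
But each score is capped at 99, so the maximum is 99.
Achievable: one at 99 and the other 10 totalling 641, which fits since 10 × 5 ≤ 641 ≤ 10 × 99.

99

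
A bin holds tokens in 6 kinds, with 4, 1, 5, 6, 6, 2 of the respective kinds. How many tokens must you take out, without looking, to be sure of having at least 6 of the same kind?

In the worst case you take as many as possible of each kind without reaching 6: 4 + 1 + 5 + 5 + 5 + 2 = 22.
The next one must give 6 of some kind, so 22 + 1 = 23.

23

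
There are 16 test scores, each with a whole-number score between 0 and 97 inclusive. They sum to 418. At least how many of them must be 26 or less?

1

If only k of them are at most 26, the other 16 − k are at least 27, so the total is at least (16 − k)·27 + k·0.
This is ≤ 418, so (16 − k)·27 + 0k ≤ 418, which gives k ≥ 1.
Exactly 1 works: 1 value at 0 and 15 at 27 total 405; raise one of the low values by 13 (still ≤ 26) to hit 418.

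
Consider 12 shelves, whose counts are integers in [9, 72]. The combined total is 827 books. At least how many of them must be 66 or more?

Suppose at most 12 − j of them reach 66; then j values are ≤ 65 and the rest ≤ 72.
The total is then ≤ 65·j + 72·(12 − j) = 864 − 7j. For this to be ≥ 827 we need j ≤ 5, so at least 12 − 5 = 7 must reach 66.
Exactly 7 works: 7 values at 72 and 5 at 65 total 829; lower one of the high values by 2 (still ≥ 66) to hit 827.

7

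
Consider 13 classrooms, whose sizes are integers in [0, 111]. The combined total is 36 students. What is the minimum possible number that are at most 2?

1

If only k of them are at most 2, the other 13 − k are at least 3, so the total is at least (13 − k)·3 + k·0.
This is ≤ 36, so (13 − k)·3 + 0k ≤ 36, which gives k ≥ 1.
Exactly 1 works: 1 value at 0 and 12 at 3 total 36.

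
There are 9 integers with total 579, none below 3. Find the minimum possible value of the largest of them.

Some value must be at least ⌈579/9⌉ = 65, since 9 × 64 = 576 < 579.
Taking 6 copies of 64 and 3 copies of 65 gives exactly 579, so 65 is attained.

65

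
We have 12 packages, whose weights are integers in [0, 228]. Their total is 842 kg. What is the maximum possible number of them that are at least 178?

With k values at 178 or above and the rest at least 0, the sum is at least 0 + 178k.
Since the sum is 842, we need 178k ≤ 842, i.e. k ≤ 4.
k = 4 is achieved by 4 values at 178 and 8 at 0, total 712; add 130 to one value (staying below 178) to reach 842.

4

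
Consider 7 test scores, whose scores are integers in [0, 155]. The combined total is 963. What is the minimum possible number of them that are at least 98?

Suppose at most 7 − j of them reach 98; then j values are ≤ 97 and the rest ≤ 155.
The total is then ≤ 97·j + 155·(7 − j) = 1085 − 58j. For this to be ≥ 963 we need j ≤ 2, so at least 7 − 2 = 5 must reach 98.
Exactly 5 works: 5 values at 155 and 2 at 97 total 969; lower one of the high values by 6 (still ≥ 98) to hit 963.

5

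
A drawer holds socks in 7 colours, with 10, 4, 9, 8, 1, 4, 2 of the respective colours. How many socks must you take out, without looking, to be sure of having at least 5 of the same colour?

In the worst case you take as many as possible of each colour without reaching 5: 4 + 4 + 4 + 4 + 1 + 4 + 2 = 23.
The next one must give 5 of some colour, so 23 + 1 = 24.

24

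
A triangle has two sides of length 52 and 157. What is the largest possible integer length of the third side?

208

The third side must be less than 52 + 157 = 209.
The largest integer below 209 is 208.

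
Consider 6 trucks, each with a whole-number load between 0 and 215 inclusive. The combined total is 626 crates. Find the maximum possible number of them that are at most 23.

Each value at 23 or below falls at least 215 − 23 = 192 short of the ceiling 215.
The ceiling total is 6 × 215 = 1290, and we need 626, so at most ⌊(1290 − 626)/192⌋ = 3 can be that low.
k = 3 is achieved by 3 values at 23 and 3 at 215, total 714; lower one of the 215's by 88 (still > 23) to reach 626.

3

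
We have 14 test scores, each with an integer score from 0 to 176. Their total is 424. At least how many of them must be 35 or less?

3

Let j be the number exceeding 35. Then the total is ≥ 36·j + 0·(14 − j) = 0 + 36j.
So 36j ≤ 424 and j ≤ 11; hence at least 14 − 11 = 3 are ≤ 35.
Exactly 3 works: 3 values at 0 and 11 at 36 total 396; raise one of the low values by 28 (still ≤ 35) to hit 424.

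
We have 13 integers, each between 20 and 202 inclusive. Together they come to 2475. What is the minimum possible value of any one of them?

51

Minimizing one value means maximizing the remaining 12.
The other 12 contribute at most 12 × 202 = 2424, leaving at least 2475 − 2424 = 51.
Since 51 ≥ 20, this is achievable: one at 51 and 12 at 202.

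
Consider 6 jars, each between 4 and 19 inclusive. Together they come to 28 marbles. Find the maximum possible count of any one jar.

8

To make one jar as large as possible, make the other 5 as small as possible.
The other 5 contribute at least 5 × 4 = 20, leaving at most 28 − 20 = 8.
Since 8 ≤ 19, this is achievable: one at 8 and 5 at 4.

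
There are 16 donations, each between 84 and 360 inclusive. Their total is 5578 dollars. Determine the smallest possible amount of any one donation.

178

Minimizing one value means maximizing the remaining 15.
The other 15 contribute at most 15 × 360 = 5400, leaving at least 5578 − 5400 = 178.
Since 178 ≥ 84, this is achievable: one at 178 and 15 at 360.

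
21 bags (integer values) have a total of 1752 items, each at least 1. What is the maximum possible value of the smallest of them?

The 21 values sum to 1752, so their minimum is at most ⌊1752/21⌋ = 83.
Achievable: 12 of them at 83 and 9 at 84 total 1752.

83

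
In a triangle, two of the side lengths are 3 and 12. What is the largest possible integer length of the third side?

14

The third side must be less than 3 + 12 = 15.
The largest integer below 15 is 14.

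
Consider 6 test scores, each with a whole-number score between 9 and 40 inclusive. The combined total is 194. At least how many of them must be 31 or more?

2

If only k of them are at least 31, the other 6 − k are at most 30, so the total is at most k·40 + (6 − k)·30.
This must reach 194, so k·40 + (6 − k)·30 ≥ 194, giving k ≥ 2.
Exactly 2 works: 2 values at 40 and 4 at 30 total 200; lower one of the high values by 6 (still ≥ 31) to hit 194.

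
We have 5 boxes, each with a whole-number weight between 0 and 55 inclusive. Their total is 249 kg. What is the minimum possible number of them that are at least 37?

If only k of them are at least 37, the other 5 − k are at most 36, so the total is at most k·55 + (5 − k)·36.
This must reach 249, so k·55 + (5 − k)·36 ≥ 249, giving k ≥ 4.
Exactly 4 works: 4 values at 55 and 1 at 36 total 256; lower one of the high values by 7 (still ≥ 37) to hit 249.

4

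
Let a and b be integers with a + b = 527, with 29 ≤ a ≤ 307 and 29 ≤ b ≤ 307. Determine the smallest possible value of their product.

67540

ab = a(527 − a) is concave in a, so over [220, 307] it is minimized at an endpoint.
At the endpoint a = 220, b = 527 − 220 = 307, so ab = 220 × 307 = 67540.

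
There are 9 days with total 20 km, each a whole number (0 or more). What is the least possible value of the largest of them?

3

The 9 values sum to 20, so their maximum is at least ⌈20/9⌉ = 3.
Achievable: 2 of them at 3 and 7 at 2 total 20.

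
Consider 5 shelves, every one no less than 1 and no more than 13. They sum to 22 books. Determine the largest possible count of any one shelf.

13

To make one shelf as large as possible, make the other 4 as small as possible.
The other 4 contribute at least 4 × 1 = 4, leaving at most 22 − 4 = 18.
But each shelf is capped at 13, so the maximum is 13.
Achievable: one at 13 and the other 4 totalling 9, which fits since 4 × 1 ≤ 9 ≤ 4 × 13.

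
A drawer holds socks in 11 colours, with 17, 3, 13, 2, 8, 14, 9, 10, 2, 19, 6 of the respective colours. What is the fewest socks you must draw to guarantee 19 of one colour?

In the worst case you take as many as possible of each colour without reaching 19: 17 + 3 + 13 + 2 + 8 + 14 + 9 + 10 + 2 + 18 + 6 = 102.
The next one must give 19 of some colour, so 102 + 1 = 103.

103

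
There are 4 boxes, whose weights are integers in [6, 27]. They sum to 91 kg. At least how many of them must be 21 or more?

2

If only k of them are at least 21, the other 4 − k are at most 20, so the total is at most k·27 + (4 − k)·20.
This must reach 91, so k·27 + (4 − k)·20 ≥ 91, giving k ≥ 2.
Exactly 2 works: 2 values at 27 and 2 at 20 total 94; lower one of the high values by 3 (still ≥ 21) to hit 91.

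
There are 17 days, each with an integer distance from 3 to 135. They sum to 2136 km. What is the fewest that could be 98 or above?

If only k of them are at least 98, the other 17 − k are at most 97, so the total is at most k·135 + (17 − k)·97.
This must reach 2136, so k·135 + (17 − k)·97 ≥ 2136, giving k ≥ 13.
Exactly 13 works: 13 values at 135 and 4 at 97 total 2143; lower one of the high values by 7 (still ≥ 98) to hit 2136.

13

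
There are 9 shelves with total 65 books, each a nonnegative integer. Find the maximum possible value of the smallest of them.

7

If every one of the 9 were at least 8, the total would be at least 9 × 8 = 72 > 65.
Taking 7 copies of 7 and 2 copies of 8 gives exactly 65, so 7 is attained.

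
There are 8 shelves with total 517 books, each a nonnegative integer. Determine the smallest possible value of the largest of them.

65

If every one of the 8 were at most 64, the total would be at most 8 × 64 = 512 < 517.
Achievable: 5 of them at 65 and 3 at 64 total 517.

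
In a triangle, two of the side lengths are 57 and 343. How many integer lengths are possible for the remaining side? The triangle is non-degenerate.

113

The triangle inequality gives |57 − 343| < c < 57 + 343, i.e. 286 < c < 400.
So c can be any integer from 287 to 399: 113 values.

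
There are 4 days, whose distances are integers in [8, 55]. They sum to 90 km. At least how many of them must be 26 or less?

If only k of them are at most 26, the other 4 − k are at least 27, so the total is at least (4 − k)·27 + k·8.
This is ≤ 90, so (4 − k)·27 + 8k ≤ 90, which gives k ≥ 1.
Exactly 1 works: 1 value at 8 and 3 at 27 total 89; raise one of the low values by 1 (still ≤ 26) to hit 90.

1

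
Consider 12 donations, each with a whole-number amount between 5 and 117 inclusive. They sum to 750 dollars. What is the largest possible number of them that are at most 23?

6

Suppose k of them are at most 23. Those contribute at most 23 each and the rest at most 117 each.
So the total is at most 23k + 117(12 − k) = 1404 − 94k. This must still be ≥ 750, so k ≤ 6.
k = 6 is achieved by 6 values at 23 and 6 at 117, total 840; lower one of the 117's by 90 (still > 23) to reach 750.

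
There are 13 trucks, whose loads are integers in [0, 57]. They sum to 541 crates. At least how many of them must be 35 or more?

Suppose at most 13 − j of them reach 35; then j values are ≤ 34 and the rest ≤ 57.
The total is then ≤ 34·j + 57·(13 − j) = 741 − 23j. For this to be ≥ 541 we need j ≤ 8, so at least 13 − 8 = 5 must reach 35.
Exactly 5 works: 5 values at 57 and 8 at 34 total 557; lower one of the high values by 16 (still ≥ 35) to hit 541.

5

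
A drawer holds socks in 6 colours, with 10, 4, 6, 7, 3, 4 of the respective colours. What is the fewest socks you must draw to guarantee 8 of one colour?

32

In the worst case you take as many as possible of each colour without reaching 8: 7 + 4 + 6 + 7 + 3 + 4 = 31.
The next one must give 8 of some colour, so 31 + 1 = 32.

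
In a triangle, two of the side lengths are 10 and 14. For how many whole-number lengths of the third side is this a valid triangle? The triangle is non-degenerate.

19

The triangle inequality gives |10 − 14| < c < 10 + 14, i.e. 4 < c < 24.
So c can be any integer from 5 to 23: 19 values.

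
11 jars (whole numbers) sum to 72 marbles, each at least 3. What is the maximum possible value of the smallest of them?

6

The 11 values sum to 72, so their minimum is at most ⌊72/11⌋ = 6.
Achievable: 5 of them at 6 and 6 at 7 total 72.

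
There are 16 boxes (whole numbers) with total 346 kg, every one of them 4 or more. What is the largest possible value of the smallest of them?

The 16 values sum to 346, so their minimum is at most ⌊346/16⌋ = 21.
Taking 6 copies of 21 and 10 copies of 22 gives exactly 346, so 21 is attained.

21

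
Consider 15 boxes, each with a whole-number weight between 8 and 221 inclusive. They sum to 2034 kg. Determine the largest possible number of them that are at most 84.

Each value at 84 or below falls at least 221 − 84 = 137 short of the ceiling 221.
The ceiling total is 15 × 221 = 3315, and we need 2034, so at most ⌊(3315 − 2034)/137⌋ = 9 can be that low.
k = 9 is achieved by 9 values at 84 and 6 at 221, total 2082; lower one of the 221's by 48 (still > 84) to reach 2034.

9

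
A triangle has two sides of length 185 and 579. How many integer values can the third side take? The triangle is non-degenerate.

The triangle inequality gives |185 − 579| < c < 185 + 579, i.e. 394 < c < 764.
So c can be any integer from 395 to 763: 369 values.

369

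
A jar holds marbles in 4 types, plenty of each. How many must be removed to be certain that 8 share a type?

In the worst case you draw 7 of each of the 4 types: 4 × 7 = 28.
One more forces 8 of some type, so 28 + 1 = 29.

29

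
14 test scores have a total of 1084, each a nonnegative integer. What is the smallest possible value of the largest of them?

Some value must be at least ⌈1084/14⌉ = 78, since 14 × 77 = 1078 < 1084.
Taking 8 copies of 77 and 6 copies of 78 gives exactly 1084, so 78 is attained.

78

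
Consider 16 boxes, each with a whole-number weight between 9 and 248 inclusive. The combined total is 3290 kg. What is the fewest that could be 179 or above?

Suppose at most 16 − j of them reach 179; then j values are ≤ 178 and the rest ≤ 248.
The total is then ≤ 178·j + 248·(16 − j) = 3968 − 70j. For this to be ≥ 3290 we need j ≤ 9, so at least 16 − 9 = 7 must reach 179.
Exactly 7 works: 7 values at 248 and 9 at 178 total 3338; lower one of the high values by 48 (still ≥ 179) to hit 3290.

7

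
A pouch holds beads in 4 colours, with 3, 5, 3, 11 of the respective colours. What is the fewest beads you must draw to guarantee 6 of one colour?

In the worst case you take as many as possible of each colour without reaching 6: 3 + 5 + 3 + 5 = 16.
The next one must give 6 of some colour, so 16 + 1 = 17.

17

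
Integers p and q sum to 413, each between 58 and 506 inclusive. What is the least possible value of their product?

20590

pq = p(413 − p) is concave in p, so over [58, 355] it is minimized at an endpoint.
The extreme feasible split is p = 58, q = 355, giving pq = 20590.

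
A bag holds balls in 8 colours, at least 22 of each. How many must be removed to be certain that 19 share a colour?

145

In the worst case you draw 18 of each of the 8 colours: 8 × 18 = 144.
One more forces 19 of some colour, so 144 + 1 = 145.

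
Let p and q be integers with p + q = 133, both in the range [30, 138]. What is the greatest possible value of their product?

pq = p(133 − p) is maximized when p is as near 133/2 as the bounds allow.
Taking p = 66 and q = 67 (both in [30, 138]) gives pq = 4422.

4422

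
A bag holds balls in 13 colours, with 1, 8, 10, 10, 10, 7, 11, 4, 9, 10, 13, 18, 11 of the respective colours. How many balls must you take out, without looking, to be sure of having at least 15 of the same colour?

In the worst case you take as many as possible of each colour without reaching 15: 1 + 8 + 10 + 10 + 10 + 7 + 11 + 4 + 9 + 10 + 13 + 14 + 11 = 118.
The next one must give 15 of some colour, so 118 + 1 = 119.

119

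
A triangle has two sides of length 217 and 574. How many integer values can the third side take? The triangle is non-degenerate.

The triangle inequality gives |217 − 574| < c < 217 + 574, i.e. 357 < c < 791.
So c can be any integer from 358 to 790: 433 values.

433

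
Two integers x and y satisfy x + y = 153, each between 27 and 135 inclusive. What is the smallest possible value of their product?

3402

Since x + y is fixed, pushing one of them to its bound minimizes the product.
The extreme feasible split is x = 27, y = 126, giving xy = 3402.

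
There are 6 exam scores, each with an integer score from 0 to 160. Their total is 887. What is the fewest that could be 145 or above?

If only k of them are at least 145, the other 6 − k are at most 144, so the total is at most k·160 + (6 − k)·144.
This must reach 887, so k·160 + (6 − k)·144 ≥ 887, giving k ≥ 2.
Exactly 2 works: 2 values at 160 and 4 at 144 total 896; lower one of the high values by 9 (still ≥ 145) to hit 887.

2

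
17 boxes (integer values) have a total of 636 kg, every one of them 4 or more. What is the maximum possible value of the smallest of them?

37

If every one of the 17 were at least 38, the total would be at least 17 × 38 = 646 > 636.
Achievable: 10 of them at 37 and 7 at 38 total 636.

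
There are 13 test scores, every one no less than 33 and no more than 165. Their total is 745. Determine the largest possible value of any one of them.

To make one score as large as possible, make the other 12 as small as possible.
The other 12 contribute at least 12 × 33 = 396, leaving at most 745 − 396 = 349.
But each score is capped at 165, so the maximum is 165.
Achievable: one at 165 and the other 12 totalling 580, which fits since 12 × 33 ≤ 580 ≤ 12 × 165.

165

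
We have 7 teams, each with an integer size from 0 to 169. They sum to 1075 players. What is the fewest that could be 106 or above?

Suppose at most 7 − j of them reach 106; then j values are ≤ 105 and the rest ≤ 169.
The total is then ≤ 105·j + 169·(7 − j) = 1183 − 64j. For this to be ≥ 1075 we need j ≤ 1, so at least 7 − 1 = 6 must reach 106.
Exactly 6 works: 6 values at 169 and 1 at 105 total 1119; lower one of the high values by 44 (still ≥ 106) to hit 1075.

6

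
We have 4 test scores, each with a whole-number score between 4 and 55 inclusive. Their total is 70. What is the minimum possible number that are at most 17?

If only k of them are at most 17, the other 4 − k are at least 18, so the total is at least (4 − k)·18 + k·4.
This is ≤ 70, so (4 − k)·18 + 4k ≤ 70, which gives k ≥ 1.
Exactly 1 works: 1 value at 4 and 3 at 18 total 58; raise one of the low values by 12 (still ≤ 17) to hit 70.

1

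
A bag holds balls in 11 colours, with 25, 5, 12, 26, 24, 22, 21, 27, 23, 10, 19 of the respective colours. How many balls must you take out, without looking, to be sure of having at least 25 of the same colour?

In the worst case you take as many as possible of each colour without reaching 25: 24 + 5 + 12 + 24 + 24 + 22 + 21 + 24 + 23 + 10 + 19 = 208.
The next one must give 25 of some colour, so 208 + 1 = 209.

209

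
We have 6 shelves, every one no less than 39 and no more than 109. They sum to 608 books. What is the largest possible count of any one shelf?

Maximizing one value means minimizing the remaining 5.
The other 5 contribute at least 5 × 39 = 195, leaving at most 608 − 195 = 413.
But each shelf is capped at 109, so the maximum is 109.
Achievable: one at 109 and the other 5 totalling 499, which fits since 5 × 39 ≤ 499 ≤ 5 × 109.

109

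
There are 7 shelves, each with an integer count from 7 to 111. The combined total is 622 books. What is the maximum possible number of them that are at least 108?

Suppose k of them are at least 108. Those contribute at least 108 each and the other 7 − k at least 7 each.
So the total is at least 108k + 7(7 − k) = 49 + 101k. This must be ≤ 622, giving k ≤ 5.
k = 5 is achieved by 5 values at 108 and 2 at 7, total 554; add 68 to one value (staying below 108) to reach 622.

5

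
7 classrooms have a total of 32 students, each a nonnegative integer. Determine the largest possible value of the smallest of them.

The 7 values sum to 32, so their minimum is at most ⌊32/7⌋ = 4.
Taking 3 copies of 4 and 4 copies of 5 gives exactly 32, so 4 is attained.

4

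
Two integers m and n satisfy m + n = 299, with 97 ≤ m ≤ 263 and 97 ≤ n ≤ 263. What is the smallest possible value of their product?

mn = m(299 − m) is concave in m, so over [97, 202] it is minimized at an endpoint.
At the endpoint m = 97, n = 299 − 97 = 202, so mn = 97 × 202 = 19594.

19594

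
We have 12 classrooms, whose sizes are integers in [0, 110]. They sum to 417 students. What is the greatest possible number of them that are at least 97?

4

With k values at 97 or above and the rest at least 0, the sum is at least 0 + 97k.
Since the sum is 417, we need 97k ≤ 417, i.e. k ≤ 4.
k = 4 is achieved by 4 values at 97 and 8 at 0, total 388; add 29 to one value (staying below 97) to reach 417.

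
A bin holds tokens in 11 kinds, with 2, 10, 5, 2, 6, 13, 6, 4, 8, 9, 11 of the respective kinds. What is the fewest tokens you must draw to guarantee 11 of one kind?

In the worst case you take as many as possible of each kind without reaching 11: 2 + 10 + 5 + 2 + 6 + 10 + 6 + 4 + 8 + 9 + 10 = 72.
The next one must give 11 of some kind, so 72 + 1 = 73.

73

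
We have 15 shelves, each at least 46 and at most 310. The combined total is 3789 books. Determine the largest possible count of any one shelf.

Maximizing one value means minimizing the remaining 14.
The other 14 contribute at least 14 × 46 = 644, leaving at most 3789 − 644 = 3145.
But each shelf is capped at 310, so the maximum is 310.
Achievable: one at 310 and the other 14 totalling 3479, which fits since 14 × 46 ≤ 3479 ≤ 14 × 310.

310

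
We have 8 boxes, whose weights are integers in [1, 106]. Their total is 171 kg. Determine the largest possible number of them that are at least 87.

1

Suppose k of them are at least 87. Those contribute at least 87 each and the other 8 − k at least 1 each.
So the total is at least 87k + 1(8 − k) = 8 + 86k. This must be ≤ 171, giving k ≤ 1.
k = 1 is achieved by 1 value at 87 and 7 at 1, total 94; add 77 to one value (staying below 87) to reach 171.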